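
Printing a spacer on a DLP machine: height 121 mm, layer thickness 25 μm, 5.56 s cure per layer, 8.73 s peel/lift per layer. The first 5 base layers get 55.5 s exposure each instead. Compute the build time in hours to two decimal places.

19.28 hours

Number of layers: 121 / 0.025 → 4840 (rounded up).
Base layers = 5 × (55.5 + 8.73) = 321.15 s.
Normal layers = 4835 × (5.56 + 8.73), so 69092.15 s.
Total = 321.15 + 69092.15 = 69413.3 s = 19.28 hours.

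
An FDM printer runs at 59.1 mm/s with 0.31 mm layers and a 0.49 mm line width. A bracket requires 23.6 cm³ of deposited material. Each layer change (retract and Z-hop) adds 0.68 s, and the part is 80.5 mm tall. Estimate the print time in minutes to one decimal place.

46.8 minutes

Line area = 0.31 × 0.49, so 0.1519 mm².
Path length: 23600 mm³ / 0.1519 mm² → 155365.4 mm.
Extrusion time = 155365.4 / 59.1 = 2628.9 s.
Number of layers: 80.5 / 0.31 → 260 (rounded up).
Layer-change overhead = 260 × 0.68 = 176.8 s.
Altogether 2628.9 + 176.8 = 2805.7 s, i.e. 46.8 minutes.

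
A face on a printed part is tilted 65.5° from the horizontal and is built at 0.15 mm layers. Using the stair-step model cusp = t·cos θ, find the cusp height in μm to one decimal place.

62.2 μm

h_c = t·cos θ = 0.15 × 0.4147 = 0.062205 mm (62.2 μm).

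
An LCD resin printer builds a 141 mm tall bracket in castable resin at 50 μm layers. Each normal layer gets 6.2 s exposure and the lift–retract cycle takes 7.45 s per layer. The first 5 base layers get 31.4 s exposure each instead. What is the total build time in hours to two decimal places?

Layers = ⌈141/0.05⌉ = 2820.
Base layers = 5 × (31.4 + 7.45), so 194.25 s.
Remaining layers = 2815 × (6.2 + 7.45), so 38424.75 s.
Sum: 194.25 + 38424.75 = 38619 s → 10.73 hours.

10.73 hours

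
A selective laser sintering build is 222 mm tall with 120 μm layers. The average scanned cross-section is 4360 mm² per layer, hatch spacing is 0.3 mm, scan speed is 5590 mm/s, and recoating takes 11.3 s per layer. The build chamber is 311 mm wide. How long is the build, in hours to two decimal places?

Layers = ⌈222/0.12⌉ = 1850.
Scan path per layer = 4360 / 0.3, so 14533.3 mm.
Scan time per layer: 14533.3 / 5590 → 2.5999 s.
Time per layer: 2.5999 + 11.3 → 13.8999 s.
1850 layers × 13.8999 s/layer = 25714.815 s, i.e. 7.14 hours.

7.14 hours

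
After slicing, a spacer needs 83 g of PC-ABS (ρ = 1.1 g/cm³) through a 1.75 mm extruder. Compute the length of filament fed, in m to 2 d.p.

31.37 m

Volume = 83 g / 1.1 g·cm⁻³ = 75.4545 cm³ = 75454.5 mm³.
Filament cross-section = π × (1.75/2)² = 2.4053 mm².
L = V/A = 75454.5/2.4053 = 31370.1 mm → 31.37 m.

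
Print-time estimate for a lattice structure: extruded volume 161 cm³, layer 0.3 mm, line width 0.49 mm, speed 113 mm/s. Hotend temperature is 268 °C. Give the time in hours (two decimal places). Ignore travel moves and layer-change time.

Line area = 0.3 × 0.49 = 0.147 mm².
Total extruded path = 161000/0.147 = 1095238.1 mm.
Time extruding = 1095238.1 / 113 = 9692.4 s.
In the requested units: 9692.4 s = 2.69 hours.

2.69 hours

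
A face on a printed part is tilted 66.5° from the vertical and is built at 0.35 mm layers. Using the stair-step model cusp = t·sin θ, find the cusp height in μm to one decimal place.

321.0 μm

sin(66.5°) = 0.9171, so cusp = 0.35 × 0.9171 = 0.320985 mm → 321.0 μm.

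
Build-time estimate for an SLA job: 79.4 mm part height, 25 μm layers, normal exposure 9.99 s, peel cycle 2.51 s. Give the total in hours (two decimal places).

Layer count = ceil(79.4 / 0.025) = 3176.
Cycle time = 9.99 + 2.51 = 12.5 s.
Total = 3176 × 12.5 = 39700 s = 11.03 hours.

11.03 hours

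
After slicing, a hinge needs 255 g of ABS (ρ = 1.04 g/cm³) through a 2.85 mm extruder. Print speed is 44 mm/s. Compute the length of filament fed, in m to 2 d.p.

Volume = 255 g / 1.04 g·cm⁻³ = 245.1923 cm³ = 245192.3 mm³.
Filament cross-section = π × (2.85/2)² = 6.3794 mm².
Length = 245192.3 / 6.3794 = 38435.01 mm = 38.44 m.

38.44 m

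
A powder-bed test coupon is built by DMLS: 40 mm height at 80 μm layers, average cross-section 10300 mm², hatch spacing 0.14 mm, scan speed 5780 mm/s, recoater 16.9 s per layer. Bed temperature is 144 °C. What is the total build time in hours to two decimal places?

4.12 hours

Number of layers: 40 / 0.08 → 500 (rounded up).
Scan path per layer = 10300 / 0.14, so 73571.4 mm.
Laser time per layer = 73571.4 / 5780 = 12.7286 s.
Per-layer time: 12.7286 + 16.9 → 29.6286 s.
500 layers × 29.6286 s/layer = 14814.3 s, i.e. 4.12 hours.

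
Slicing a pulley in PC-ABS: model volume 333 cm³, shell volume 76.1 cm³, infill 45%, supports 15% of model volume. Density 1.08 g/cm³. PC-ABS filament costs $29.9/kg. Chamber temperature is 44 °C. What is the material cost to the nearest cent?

Interior volume = 333 − 76.1, so 256.9 cm³.
Infill volume = 0.45 × 256.9, so 115.605 cm³.
Support: 0.15 × 333 → 49.95 cm³.
Total printed volume = 76.1 + 115.605 + 49.95 = 241.655 cm³.
Mass = 241.655 × 1.08, so 260.9874 g.
At $29.9/kg: 260.9874/1000 × 29.9 = $7.80.

$7.80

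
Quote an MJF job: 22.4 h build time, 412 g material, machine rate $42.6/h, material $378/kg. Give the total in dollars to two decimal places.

$1109.98

Machine-time cost = 42.6 × 22.4, so $954.24.
Feedstock cost = 378 × 412/1000, so $155.736.
Total = 954.24 + 155.736 = 1109.976 ≈ $1109.98.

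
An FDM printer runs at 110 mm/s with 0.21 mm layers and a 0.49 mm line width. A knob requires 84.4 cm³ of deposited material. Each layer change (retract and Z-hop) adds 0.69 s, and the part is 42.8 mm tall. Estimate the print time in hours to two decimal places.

2.11 hours

Line area = 0.21 × 0.49 = 0.1029 mm².
Total extruded path = 84400/0.1029 = 820213.8 mm.
Extrusion time = 820213.8 / 110 = 7456.5 s.
Number of layers: 42.8 / 0.21 → 204 (rounded up).
Layer-change overhead = 204 × 0.69 = 140.76 s.
Altogether 7456.5 + 140.76 = 7597.26 s, i.e. 2.11 hours.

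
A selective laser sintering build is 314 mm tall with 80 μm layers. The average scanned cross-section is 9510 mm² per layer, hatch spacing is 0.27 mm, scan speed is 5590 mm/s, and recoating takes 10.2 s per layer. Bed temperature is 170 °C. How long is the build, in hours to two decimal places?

17.99 hours

Layer count = ceil(314 / 0.08) = 3925.
Per-layer scan distance: 9510 / 0.27 → 35222.2 mm.
Per-layer scan time = 35222.2 / 5590, so 6.3009 s.
Time per layer = 6.3009 + 10.2 = 16.5009 s.
Total: 3925 × 16.5009 s = 64766.0325 s → 17.99 hours.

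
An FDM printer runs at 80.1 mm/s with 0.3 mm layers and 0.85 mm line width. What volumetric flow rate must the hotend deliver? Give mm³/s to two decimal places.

20.43

Bead cross-section = 0.3 × 0.85, so 0.255 mm².
Volumetric flow = 80.1 × 0.255 = 20.43 mm³/s.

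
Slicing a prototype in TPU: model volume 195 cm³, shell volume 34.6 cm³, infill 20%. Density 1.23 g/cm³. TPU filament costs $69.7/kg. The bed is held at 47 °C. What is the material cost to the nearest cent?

Interior volume: 195 − 34.6 → 160.4 cm³.
Deposited infill: 0.20 × 160.4 → 32.08 cm³.
Total extruded = 34.6 + 32.08, so 66.68 cm³.
Mass: 66.68 × 1.23 → 82.0164 g.
Cost = 82.0164 g / 1000 × $69.7/kg = $5.72.

$5.72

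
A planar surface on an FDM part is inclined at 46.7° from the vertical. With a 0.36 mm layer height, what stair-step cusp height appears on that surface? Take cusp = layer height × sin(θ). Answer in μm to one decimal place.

262.0 μm

sin(46.7°) = 0.7278, so cusp = 0.36 × 0.7278 = 0.262008 mm → 262.0 μm.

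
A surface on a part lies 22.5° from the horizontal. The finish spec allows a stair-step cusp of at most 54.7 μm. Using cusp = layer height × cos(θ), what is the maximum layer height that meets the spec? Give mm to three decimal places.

0.059 mm

cos(22.5°) = 0.9239; t_max = 0.0547/0.9239 = 0.059 mm.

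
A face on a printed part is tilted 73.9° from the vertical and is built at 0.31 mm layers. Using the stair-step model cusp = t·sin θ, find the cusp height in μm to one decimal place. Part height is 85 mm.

297.8 μm

Cusp = layer height × sin(73.9°) = 0.31 × 0.9608 = 0.297848 mm = 297.8 μm.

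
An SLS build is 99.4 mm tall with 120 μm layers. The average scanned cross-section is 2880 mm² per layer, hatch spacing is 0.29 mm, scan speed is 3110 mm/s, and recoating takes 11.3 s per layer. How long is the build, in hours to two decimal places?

3.34 hours

Number of layers: 99.4 / 0.12 → 829 (rounded up).
Per-layer scan distance: 2880 / 0.29 → 9931 mm.
Per-layer scan time = 9931 / 3110 = 3.1932 s.
Layer cycle = 3.1932 + 11.3, so 14.4932 s.
829 layers × 14.4932 s/layer = 12014.8628 s, i.e. 3.34 hours.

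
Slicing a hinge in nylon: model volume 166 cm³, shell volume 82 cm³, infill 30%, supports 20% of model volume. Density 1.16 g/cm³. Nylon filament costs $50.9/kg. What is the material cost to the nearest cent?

Infill region: 166 − 82 → 84 cm³.
Infill deposited = 0.30 × 84 = 25.2 cm³.
Support: 0.20 × 166 → 33.2 cm³.
Deposited volume: 82 + 25.2 + 33.2 → 140.4 cm³.
Mass = 140.4 × 1.16, so 162.864 g.
At $50.9/kg: 162.864/1000 × 50.9 = $8.29.

$8.29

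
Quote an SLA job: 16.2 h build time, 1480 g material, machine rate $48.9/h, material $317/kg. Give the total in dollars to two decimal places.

$1261.34

Machine cost: 48.9 × 16.2 → $792.18.
Material charge = 317 × 1480/1000, so $469.16.
Total = 792.18 + 469.16 = $1261.34.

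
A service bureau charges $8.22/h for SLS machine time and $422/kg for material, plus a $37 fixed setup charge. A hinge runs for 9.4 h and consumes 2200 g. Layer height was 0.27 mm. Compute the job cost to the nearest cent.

Machine-time cost = 8.22 × 9.4 = $77.268.
Feedstock cost = 422 × 2200/1000 = $928.40.
Total = 77.268 + 928.40 + 37 = 1042.668 ≈ $1042.67.

$1042.67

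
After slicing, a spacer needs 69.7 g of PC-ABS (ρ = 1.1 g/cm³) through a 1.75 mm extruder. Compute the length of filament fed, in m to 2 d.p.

26.34 m

Volume = 69.7 g / 1.1 g·cm⁻³ = 63.3636 cm³ = 63363.6 mm³.
Cross-section of 1.75 mm filament: π·(1.75/2)² = 2.4053 mm².
L = V/A = 63363.6/2.4053 = 26343.33 mm → 26.34 m.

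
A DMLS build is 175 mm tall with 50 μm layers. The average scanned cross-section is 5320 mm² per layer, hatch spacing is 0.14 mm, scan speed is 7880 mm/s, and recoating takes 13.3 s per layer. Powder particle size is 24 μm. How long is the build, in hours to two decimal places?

Layer count = ceil(175 / 0.05) = 3500.
Per-layer scan distance = 5320 / 0.14 = 38000 mm.
Laser time per layer: 38000 / 7880 → 4.8223 s.
Per-layer time = 4.8223 + 13.3, so 18.1223 s.
Total: 3500 × 18.1223 s = 63428.05 s → 17.62 hours.

17.62 hours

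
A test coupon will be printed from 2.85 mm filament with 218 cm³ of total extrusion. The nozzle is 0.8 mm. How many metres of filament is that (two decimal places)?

A = π r² = π × 1.425² = 6.3794 mm².
Length = 218 cm³ / 6.3794 mm² = 218000 / 6.3794 = 34172.49 mm = 34.17 m.

34.17 m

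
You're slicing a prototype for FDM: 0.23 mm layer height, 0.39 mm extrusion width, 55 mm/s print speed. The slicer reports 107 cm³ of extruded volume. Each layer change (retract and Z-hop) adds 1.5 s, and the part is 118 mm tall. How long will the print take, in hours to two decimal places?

6.24 hours

Line area: 0.23 × 0.39 → 0.0897 mm².
Toolpath length = 107 cm³ / 0.0897 mm² = 107000 / 0.0897 = 1192865.1 mm.
Extrusion time = 1192865.1 / 55 = 21688.5 s.
Layer count = ceil(118 / 0.23) = 514.
Z-hop total: 514 × 1.5 → 771 s.
Total = 21688.5 + 771 = 22459.5 s = 6.24 hours.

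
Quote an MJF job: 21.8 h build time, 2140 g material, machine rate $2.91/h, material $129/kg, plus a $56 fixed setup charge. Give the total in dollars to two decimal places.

$395.50

Machine cost = 2.91 × 21.8 = $63.438.
Material cost = 129 × 2140/1000, so $276.06.
Total = 63.438 + 276.06 + 56 = 395.498 ≈ $395.50.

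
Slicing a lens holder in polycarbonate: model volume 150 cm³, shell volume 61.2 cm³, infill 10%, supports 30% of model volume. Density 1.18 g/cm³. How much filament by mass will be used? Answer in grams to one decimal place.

135.8 g

Interior volume: 150 − 61.2 → 88.8 cm³.
Deposited infill: 0.10 × 88.8 → 8.88 cm³.
Support = 0.30 × 150, so 45 cm³.
Total printed volume = 61.2 + 8.88 + 45, so 115.08 cm³.
Mass = 115.08 × 1.18, so 135.7944 g.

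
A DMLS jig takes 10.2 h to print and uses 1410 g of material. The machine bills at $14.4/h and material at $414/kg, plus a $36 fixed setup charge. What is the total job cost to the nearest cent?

$766.62

Machine cost = 14.4 × 10.2, so $146.88.
Feedstock cost: 414 × 1410/1000 → $583.74.
Total = 146.88 + 583.74 + 36 = $766.62.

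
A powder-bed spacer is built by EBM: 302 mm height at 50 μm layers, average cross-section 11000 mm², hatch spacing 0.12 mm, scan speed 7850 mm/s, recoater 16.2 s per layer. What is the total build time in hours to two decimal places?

46.77 hours

Layers = ⌈302/0.05⌉ = 6040.
Scan path per layer: 11000 / 0.12 → 91666.7 mm.
Beam time per layer = 91666.7 / 7850 = 11.6773 s.
Time per layer = 11.6773 + 16.2 = 27.8773 s.
Build time = 6040 × 27.8773 = 168378.892 s = 46.77 hours.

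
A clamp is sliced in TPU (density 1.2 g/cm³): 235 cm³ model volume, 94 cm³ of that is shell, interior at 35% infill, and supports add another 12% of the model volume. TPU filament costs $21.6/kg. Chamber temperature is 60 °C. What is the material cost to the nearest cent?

Infill region = 235 − 94, so 141 cm³.
Infill volume = 0.35 × 141 = 49.35 cm³.
Support: 0.12 × 235 → 28.2 cm³.
Deposited volume = 94 + 49.35 + 28.2 = 171.55 cm³.
Mass = 171.55 × 1.2 = 205.86 g.
At $21.6/kg: 205.86/1000 × 21.6 = $4.45.

$4.45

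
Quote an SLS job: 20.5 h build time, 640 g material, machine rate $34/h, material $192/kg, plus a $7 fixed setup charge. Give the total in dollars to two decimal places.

$826.88

Machine cost = 34 × 20.5, so $697.00.
Feedstock cost: 192 × 640/1000 → $122.88.
Adding setup: 697.00 + 122.88 + 7 → $826.88.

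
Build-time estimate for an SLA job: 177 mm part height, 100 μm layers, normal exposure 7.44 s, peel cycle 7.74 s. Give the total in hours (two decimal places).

Layers = ⌈177/0.1⌉ = 1770.
Each layer takes: 7.44 + 7.74 → 15.18 s.
Total = 1770 × 15.18 = 26868.6 s = 7.46 hours.

7.46 hours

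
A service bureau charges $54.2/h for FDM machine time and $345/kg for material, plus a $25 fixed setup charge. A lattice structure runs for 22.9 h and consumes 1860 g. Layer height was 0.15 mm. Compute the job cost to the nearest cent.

$1907.88

Machine-time cost = 54.2 × 22.9 = $1241.18.
Material cost = 345 × 1860/1000 = $641.70.
Total = 1241.18 + 641.70 + 25 = $1907.88.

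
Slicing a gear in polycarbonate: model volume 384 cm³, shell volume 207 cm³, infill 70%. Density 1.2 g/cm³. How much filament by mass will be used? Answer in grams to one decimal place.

397.1 g

Volume inside the shell: 384 − 207 → 177 cm³.
Infill deposited: 0.70 × 177 → 123.9 cm³.
Total extruded = 207 + 123.9, so 330.9 cm³.
Mass: 330.9 × 1.2 → 397.08 g.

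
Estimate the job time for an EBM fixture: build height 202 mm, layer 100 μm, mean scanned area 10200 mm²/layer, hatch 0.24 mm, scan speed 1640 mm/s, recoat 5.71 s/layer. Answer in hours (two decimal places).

17.74 hours

Layers = ⌈202/0.1⌉ = 2020.
Scan path per layer: 10200 / 0.24 → 42500 mm.
Per-layer scan time = 42500 / 1640, so 25.9146 s.
Per-layer time = 25.9146 + 5.71, so 31.6246 s.
Build time = 2020 × 31.6246 = 63881.692 s = 17.74 hours.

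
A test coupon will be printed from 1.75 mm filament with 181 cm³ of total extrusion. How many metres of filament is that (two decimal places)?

A = π r² = π × 0.875² = 2.4053 mm².
L = 181000 mm³ / 2.4053 mm² = 75250.49 mm, i.e. 75.25 m.

75.25 m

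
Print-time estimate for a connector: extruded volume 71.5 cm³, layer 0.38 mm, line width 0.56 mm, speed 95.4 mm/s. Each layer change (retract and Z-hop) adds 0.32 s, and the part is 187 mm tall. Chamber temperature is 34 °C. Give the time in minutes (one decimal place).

Bead cross-section: 0.38 × 0.56 → 0.2128 mm².
Total extruded path = 71500/0.2128 = 335996.2 mm.
Print-move time: 335996.2 / 95.4 → 3522 s.
Layer count = ceil(187 / 0.38) = 493.
Layer-change overhead: 493 × 0.32 → 157.76 s.
Altogether 3522 + 157.76 = 3679.76 s, i.e. 61.3 minutes.

61.3 minutes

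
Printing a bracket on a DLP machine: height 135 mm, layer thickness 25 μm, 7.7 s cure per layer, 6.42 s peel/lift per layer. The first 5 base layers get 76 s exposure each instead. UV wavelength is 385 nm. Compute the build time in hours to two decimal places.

21.27 hours

Number of layers: 135 / 0.025 → 5400 (rounded up).
Burn-in layers: 5 × (76 + 6.42) → 412.1 s.
Normal layers = 5395 × (7.7 + 6.42), so 76177.4 s.
Sum: 412.1 + 76177.4 = 76589.5 s → 21.27 hours.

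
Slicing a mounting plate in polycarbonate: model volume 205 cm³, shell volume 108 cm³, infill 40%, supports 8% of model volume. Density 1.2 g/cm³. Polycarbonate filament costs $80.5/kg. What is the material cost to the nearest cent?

$15.77

Volume inside the shell = 205 − 108, so 97 cm³.
Deposited infill: 0.40 × 97 → 38.8 cm³.
Support = 0.08 × 205 = 16.4 cm³.
Total printed volume = 108 + 38.8 + 16.4 = 163.2 cm³.
Mass = 163.2 × 1.2, so 195.84 g.
At $80.5/kg: 195.84/1000 × 80.5 = $15.77.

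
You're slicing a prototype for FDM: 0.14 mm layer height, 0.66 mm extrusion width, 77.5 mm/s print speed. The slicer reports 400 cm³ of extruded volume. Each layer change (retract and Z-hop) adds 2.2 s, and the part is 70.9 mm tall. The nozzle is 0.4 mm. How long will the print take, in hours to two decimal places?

15.83 hours

Line area: 0.14 × 0.66 → 0.0924 mm².
Path length: 400000 mm³ / 0.0924 mm² → 4329004.3 mm.
Extrusion time = 4329004.3 / 77.5, so 55858.1 s.
Layer count = ceil(70.9 / 0.14) = 507.
Layer-change overhead = 507 × 2.2, so 1115.4 s.
Total = 55858.1 + 1115.4 = 56973.5 s = 15.83 hours.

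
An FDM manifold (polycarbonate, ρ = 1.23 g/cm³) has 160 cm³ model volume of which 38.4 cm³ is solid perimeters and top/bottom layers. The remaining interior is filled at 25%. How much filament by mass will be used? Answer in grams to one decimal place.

84.6 g

Volume inside the shell = 160 − 38.4, so 121.6 cm³.
Infill volume = 0.25 × 121.6, so 30.4 cm³.
Total printed volume: 38.4 + 30.4 → 68.8 cm³.
Mass = 68.8 × 1.23, so 84.624 g.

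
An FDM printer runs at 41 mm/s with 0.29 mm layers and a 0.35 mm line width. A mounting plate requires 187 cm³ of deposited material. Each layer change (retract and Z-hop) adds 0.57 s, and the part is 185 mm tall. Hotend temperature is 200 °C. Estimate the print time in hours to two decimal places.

12.58 hours

Extrusion cross-section = 0.29 × 0.35 = 0.1015 mm².
Total extruded path = 187000/0.1015 = 1842364.5 mm.
Time extruding = 1842364.5 / 41, so 44935.7 s.
Layers = ⌈185/0.29⌉ = 638.
Layer-change overhead: 638 × 0.57 → 363.66 s.
Altogether 44935.7 + 363.66 = 45299.36 s, i.e. 12.58 hours.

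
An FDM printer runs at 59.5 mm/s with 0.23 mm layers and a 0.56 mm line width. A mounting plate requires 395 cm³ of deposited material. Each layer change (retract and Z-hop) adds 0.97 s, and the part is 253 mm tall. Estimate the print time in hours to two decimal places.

Bead cross-section = 0.23 × 0.56, so 0.1288 mm².
Path length: 395000 mm³ / 0.1288 mm² → 3066770.2 mm.
Time extruding = 3066770.2 / 59.5, so 51542.4 s.
Layer count = ceil(253 / 0.23) = 1100.
Non-print overhead = 1100 × 0.97, so 1067 s.
Total = 51542.4 + 1067 = 52609.4 s = 14.61 hours.

14.61 hours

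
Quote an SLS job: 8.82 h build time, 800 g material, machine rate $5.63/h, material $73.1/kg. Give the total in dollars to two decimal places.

$108.14

Time charge = 5.63 × 8.82, so $49.6566.
Material charge: 73.1 × 800/1000 → $58.48.
Job cost: 49.6566 + 58.48 = 108.1366 ≈ $108.14.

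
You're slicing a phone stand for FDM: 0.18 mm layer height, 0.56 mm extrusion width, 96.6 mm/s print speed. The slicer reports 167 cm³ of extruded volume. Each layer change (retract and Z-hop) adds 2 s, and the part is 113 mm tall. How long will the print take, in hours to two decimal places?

Line area = 0.18 × 0.56 = 0.1008 mm².
Toolpath length = 167 cm³ / 0.1008 mm² = 167000 / 0.1008 = 1656746 mm.
Extrusion time = 1656746 / 96.6 = 17150.6 s.
Number of layers: 113 / 0.18 → 628 (rounded up).
Z-hop total: 628 × 2 → 1256 s.
Total = 17150.6 + 1256 = 18406.6 s = 5.11 hours.

5.11 hours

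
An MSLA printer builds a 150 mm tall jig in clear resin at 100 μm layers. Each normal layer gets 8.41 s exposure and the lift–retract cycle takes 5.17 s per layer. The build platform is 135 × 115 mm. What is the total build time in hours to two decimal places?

Number of layers: 150 / 0.1 → 1500 (rounded up).
Cycle time: 8.41 + 5.17 → 13.58 s.
Total = 1500 × 13.58 = 20370 s = 5.66 hours.

5.66 hours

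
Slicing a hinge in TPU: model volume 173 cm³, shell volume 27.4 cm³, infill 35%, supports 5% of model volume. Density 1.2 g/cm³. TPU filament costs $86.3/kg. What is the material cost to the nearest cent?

Volume inside the shell = 173 − 27.4 = 145.6 cm³.
Infill volume: 0.35 × 145.6 → 50.96 cm³.
Support = 0.05 × 173 = 8.65 cm³.
Total extruded = 27.4 + 50.96 + 8.65, so 87.01 cm³.
Mass = 87.01 × 1.2 = 104.412 g.
At $86.3/kg: 104.412/1000 × 86.3 = $9.01.

$9.01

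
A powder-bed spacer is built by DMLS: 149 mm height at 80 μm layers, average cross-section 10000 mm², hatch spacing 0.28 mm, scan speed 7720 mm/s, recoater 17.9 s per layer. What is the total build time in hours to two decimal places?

11.66 hours

Number of layers: 149 / 0.08 → 1863 (rounded up).
Scan path per layer = 10000 / 0.28, so 35714.3 mm.
Per-layer scan time = 35714.3 / 7720, so 4.6262 s.
Layer cycle = 4.6262 + 17.9, so 22.5262 s.
Build time = 1863 × 22.5262 = 41966.3106 s = 11.66 hours.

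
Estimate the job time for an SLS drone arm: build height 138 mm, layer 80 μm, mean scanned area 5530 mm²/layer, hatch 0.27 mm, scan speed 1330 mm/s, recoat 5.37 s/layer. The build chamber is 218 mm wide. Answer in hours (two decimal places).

9.95 hours

Number of layers: 138 / 0.08 → 1725 (rounded up).
Scan path per layer = 5530 / 0.27 = 20481.5 mm.
Per-layer scan time = 20481.5 / 1330, so 15.3996 s.
Time per layer = 15.3996 + 5.37 = 20.7696 s.
Build time = 1725 × 20.7696 = 35827.56 s = 9.95 hours.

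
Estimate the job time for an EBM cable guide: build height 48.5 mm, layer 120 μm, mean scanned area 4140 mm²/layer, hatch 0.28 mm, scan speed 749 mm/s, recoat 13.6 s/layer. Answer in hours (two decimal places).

Layer count = ceil(48.5 / 0.12) = 405.
Scan path per layer = 4140 / 0.28, so 14785.7 mm.
Scan time per layer = 14785.7 / 749, so 19.7406 s.
Time per layer = 19.7406 + 13.6, so 33.3406 s.
Total: 405 × 33.3406 s = 13502.943 s → 3.75 hours.

3.75 hours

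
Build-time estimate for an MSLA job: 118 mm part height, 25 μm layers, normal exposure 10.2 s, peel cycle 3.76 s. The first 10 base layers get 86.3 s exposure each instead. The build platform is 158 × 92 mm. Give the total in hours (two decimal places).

Layers = ⌈118/0.025⌉ = 4720.
Burn-in layers = 10 × (86.3 + 3.76), so 900.6 s.
Remaining layers = 4710 × (10.2 + 3.76), so 65751.6 s.
Total = 900.6 + 65751.6 = 66652.2 s = 18.51 hours.

18.51 hours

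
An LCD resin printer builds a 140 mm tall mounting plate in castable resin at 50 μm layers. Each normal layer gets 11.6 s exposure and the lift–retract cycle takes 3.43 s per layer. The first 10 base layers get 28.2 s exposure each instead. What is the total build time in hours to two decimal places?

11.74 hours

Layer count = ceil(140 / 0.05) = 2800.
Bottom layers = 10 × (28.2 + 3.43) = 316.3 s.
Normal layers = 2790 × (11.6 + 3.43), so 41933.7 s.
Total = 316.3 + 41933.7 = 42250 s = 11.74 hours.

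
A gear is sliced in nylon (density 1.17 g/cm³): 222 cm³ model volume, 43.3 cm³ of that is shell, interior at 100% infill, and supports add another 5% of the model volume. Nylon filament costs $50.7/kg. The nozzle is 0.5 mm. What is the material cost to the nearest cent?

Infill region: 222 − 43.3 → 178.7 cm³.
Deposited infill = 1.00 × 178.7 = 178.7 cm³.
Support: 0.05 × 222 → 11.1 cm³.
Deposited volume = 43.3 + 178.7 + 11.1 = 233.1 cm³.
Mass: 233.1 × 1.17 → 272.727 g.
At $50.7/kg: 272.727/1000 × 50.7 = $13.83.

$13.83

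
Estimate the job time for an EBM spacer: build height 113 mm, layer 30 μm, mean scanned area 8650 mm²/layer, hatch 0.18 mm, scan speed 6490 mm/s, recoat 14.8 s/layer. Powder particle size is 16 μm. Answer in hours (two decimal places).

23.23 hours

Layer count = ceil(113 / 0.03) = 3767.
Per-layer scan distance = 8650 / 0.18, so 48055.6 mm.
Per-layer scan time: 48055.6 / 6490 → 7.4046 s.
Per-layer time: 7.4046 + 14.8 → 22.2046 s.
3767 layers × 22.2046 s/layer = 83644.7282 s, i.e. 23.23 hours.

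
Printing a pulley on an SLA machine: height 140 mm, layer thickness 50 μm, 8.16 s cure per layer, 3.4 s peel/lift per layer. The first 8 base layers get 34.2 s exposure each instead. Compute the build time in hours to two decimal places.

Layers = ⌈140/0.05⌉ = 2800.
Bottom layers = 8 × (34.2 + 3.4) = 300.8 s.
Normal layers: 2792 × (8.16 + 3.4) → 32275.52 s.
Total = 300.8 + 32275.52 = 32576.32 s = 9.05 hours.

9.05 hours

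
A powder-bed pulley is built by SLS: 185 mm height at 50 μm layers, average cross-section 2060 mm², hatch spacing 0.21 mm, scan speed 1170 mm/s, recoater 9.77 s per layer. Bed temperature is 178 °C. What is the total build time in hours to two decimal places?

Layers = ⌈185/0.05⌉ = 3700.
Scan path per layer = 2060 / 0.21, so 9809.5 mm.
Laser time per layer: 9809.5 / 1170 → 8.3842 s.
Per-layer time = 8.3842 + 9.77, so 18.1542 s.
Total: 3700 × 18.1542 s = 67170.54 s → 18.66 hours.

18.66 hours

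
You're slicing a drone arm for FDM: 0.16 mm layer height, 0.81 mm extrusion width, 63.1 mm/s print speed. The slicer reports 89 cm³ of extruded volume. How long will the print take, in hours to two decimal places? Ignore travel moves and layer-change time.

3.02 hours

Line area = 0.16 × 0.81, so 0.1296 mm².
Path length: 89000 mm³ / 0.1296 mm² → 686728.4 mm.
Print-move time: 686728.4 / 63.1 → 10883.2 s.
That's 10883.2 s → 3.02 hours.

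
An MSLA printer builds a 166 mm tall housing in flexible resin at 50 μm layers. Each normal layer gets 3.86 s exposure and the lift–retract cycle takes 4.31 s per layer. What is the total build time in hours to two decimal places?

7.53 hours

Number of layers: 166 / 0.05 → 3320 (rounded up).
Each layer takes = 3.86 + 4.31 = 8.17 s.
Total = 3320 × 8.17 = 27124.4 s = 7.53 hours.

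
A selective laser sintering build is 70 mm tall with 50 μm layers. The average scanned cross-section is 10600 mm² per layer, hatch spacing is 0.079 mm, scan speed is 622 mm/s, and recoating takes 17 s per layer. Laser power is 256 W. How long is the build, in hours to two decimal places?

Number of layers: 70 / 0.05 → 1400 (rounded up).
Scan path per layer: 10600 / 0.079 → 134177.2 mm.
Laser time per layer: 134177.2 / 622 → 215.719 s.
Time per layer = 215.719 + 17 = 232.719 s.
Build time = 1400 × 232.719 = 325806.6 s = 90.50 hours.

90.50 hours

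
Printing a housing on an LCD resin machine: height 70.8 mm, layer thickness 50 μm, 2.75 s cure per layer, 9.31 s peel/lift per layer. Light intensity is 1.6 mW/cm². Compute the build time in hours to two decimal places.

4.74 hours

Layer count = ceil(70.8 / 0.05) = 1416.
Per-layer time = 2.75 + 9.31, so 12.06 s.
Total = 1416 × 12.06 = 17076.96 s = 4.74 hours.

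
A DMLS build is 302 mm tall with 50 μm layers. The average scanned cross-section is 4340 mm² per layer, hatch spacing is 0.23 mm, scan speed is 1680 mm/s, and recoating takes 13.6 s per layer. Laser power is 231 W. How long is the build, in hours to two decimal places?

41.66 hours

Number of layers: 302 / 0.05 → 6040 (rounded up).
Scan path per layer: 4340 / 0.23 → 18869.6 mm.
Scan time per layer = 18869.6 / 1680 = 11.2319 s.
Per-layer time = 11.2319 + 13.6 = 24.8319 s.
6040 layers × 24.8319 s/layer = 149984.676 s, i.e. 41.66 hours.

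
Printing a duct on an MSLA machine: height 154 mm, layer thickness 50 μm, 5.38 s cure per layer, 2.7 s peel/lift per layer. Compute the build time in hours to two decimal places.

6.91 hours

Layer count = ceil(154 / 0.05) = 3080.
Per-layer time = 5.38 + 2.7 = 8.08 s.
Total = 3080 × 8.08 = 24886.4 s = 6.91 hours.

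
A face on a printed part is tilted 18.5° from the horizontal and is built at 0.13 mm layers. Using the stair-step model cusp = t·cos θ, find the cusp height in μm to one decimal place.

h_c = t·cos θ = 0.13 × 0.9483 = 0.123279 mm (123.3 μm).

123.3 μm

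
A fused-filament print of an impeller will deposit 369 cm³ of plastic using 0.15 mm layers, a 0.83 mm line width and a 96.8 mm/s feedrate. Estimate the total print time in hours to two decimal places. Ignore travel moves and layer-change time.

8.51 hours

Extrusion cross-section = 0.15 × 0.83 = 0.1245 mm².
Path length: 369000 mm³ / 0.1245 mm² → 2963855.4 mm.
Time extruding = 2963855.4 / 96.8, so 30618.3 s.
Converting: 30618.3 s = 8.51 hours.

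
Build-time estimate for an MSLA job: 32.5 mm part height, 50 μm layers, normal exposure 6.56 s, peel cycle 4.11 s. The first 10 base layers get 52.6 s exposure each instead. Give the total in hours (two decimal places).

Layer count = ceil(32.5 / 0.05) = 650.
Base layers: 10 × (52.6 + 4.11) → 567.1 s.
Regular layers = 640 × (6.56 + 4.11), so 6828.8 s.
Sum: 567.1 + 6828.8 = 7395.9 s → 2.05 hours.

2.05 hours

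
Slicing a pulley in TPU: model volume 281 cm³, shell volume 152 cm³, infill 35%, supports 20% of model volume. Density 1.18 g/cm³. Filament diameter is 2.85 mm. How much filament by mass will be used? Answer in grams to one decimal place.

299.0 g

Volume inside the shell = 281 − 152 = 129 cm³.
Infill deposited = 0.35 × 129, so 45.15 cm³.
Support: 0.20 × 281 → 56.2 cm³.
Total extruded: 152 + 45.15 + 56.2 → 253.35 cm³.
Mass = 253.35 × 1.18, so 298.953 g.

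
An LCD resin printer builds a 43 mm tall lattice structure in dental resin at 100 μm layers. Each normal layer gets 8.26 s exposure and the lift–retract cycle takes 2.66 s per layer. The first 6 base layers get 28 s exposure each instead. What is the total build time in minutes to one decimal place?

Layers = ⌈43/0.1⌉ = 430.
Base layers: 6 × (28 + 2.66) → 183.96 s.
Remaining layers = 424 × (8.26 + 2.66) = 4630.08 s.
Sum: 183.96 + 4630.08 = 4814.04 s → 80.2 minutes.

80.2 minutes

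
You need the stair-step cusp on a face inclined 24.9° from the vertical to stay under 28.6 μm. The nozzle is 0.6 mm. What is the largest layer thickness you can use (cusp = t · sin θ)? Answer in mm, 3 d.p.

0.068 mm

sin(24.9°) = 0.4210; t_max = 0.0286/0.4210 = 0.068 mm.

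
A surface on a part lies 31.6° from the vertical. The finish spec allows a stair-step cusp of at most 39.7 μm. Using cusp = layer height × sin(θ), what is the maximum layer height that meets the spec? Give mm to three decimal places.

t = h_c / sin θ = 0.0397 / 0.5240 = 0.076 mm.

0.076 mm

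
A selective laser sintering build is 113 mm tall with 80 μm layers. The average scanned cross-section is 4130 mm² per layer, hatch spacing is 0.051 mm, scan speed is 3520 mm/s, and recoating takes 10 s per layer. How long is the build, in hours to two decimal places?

Number of layers: 113 / 0.08 → 1413 (rounded up).
Hatch length per layer = 4130 / 0.051, so 80980.4 mm.
Scan time per layer: 80980.4 / 3520 → 23.0058 s.
Per-layer time: 23.0058 + 10 → 33.0058 s.
Build time = 1413 × 33.0058 = 46637.1954 s = 12.95 hours.

12.95 hours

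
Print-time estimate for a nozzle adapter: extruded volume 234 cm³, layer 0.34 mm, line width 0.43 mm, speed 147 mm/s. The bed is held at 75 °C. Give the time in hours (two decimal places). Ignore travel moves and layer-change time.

Line area = 0.34 × 0.43 = 0.1462 mm².
Toolpath length = 234 cm³ / 0.1462 mm² = 234000 / 0.1462 = 1600547.2 mm.
Extrusion time: 1600547.2 / 147 → 10888.1 s.
That's 10888.1 s → 3.02 hours.

3.02 hours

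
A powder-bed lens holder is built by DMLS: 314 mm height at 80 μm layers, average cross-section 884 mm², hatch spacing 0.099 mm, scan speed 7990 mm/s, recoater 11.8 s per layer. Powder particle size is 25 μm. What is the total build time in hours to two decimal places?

Layers = ⌈314/0.08⌉ = 3925.
Per-layer scan distance = 884 / 0.099, so 8929.3 mm.
Per-layer scan time: 8929.3 / 7990 → 1.1176 s.
Layer cycle = 1.1176 + 11.8, so 12.9176 s.
Build time = 3925 × 12.9176 = 50701.58 s = 14.08 hours.

14.08 hours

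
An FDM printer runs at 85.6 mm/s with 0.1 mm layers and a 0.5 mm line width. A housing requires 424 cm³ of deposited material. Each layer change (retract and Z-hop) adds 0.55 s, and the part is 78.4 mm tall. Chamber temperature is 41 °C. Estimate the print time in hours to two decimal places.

27.64 hours

Line area: 0.1 × 0.5 → 0.05 mm².
Total extruded path = 424000/0.05 = 8480000 mm.
Print-move time = 8480000 / 85.6 = 99065.4 s.
Number of layers: 78.4 / 0.1 → 784 (rounded up).
Non-print overhead = 784 × 0.55, so 431.2 s.
Altogether 99065.4 + 431.2 = 99496.6 s, i.e. 27.64 hours.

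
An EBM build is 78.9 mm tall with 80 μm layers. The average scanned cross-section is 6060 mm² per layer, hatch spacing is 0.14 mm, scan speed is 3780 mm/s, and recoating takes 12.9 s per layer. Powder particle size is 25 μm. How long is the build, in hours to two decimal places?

6.68 hours

Layers = ⌈78.9/0.08⌉ = 987.
Scan path per layer = 6060 / 0.14 = 43285.7 mm.
Beam time per layer = 43285.7 / 3780 = 11.4512 s.
Layer cycle: 11.4512 + 12.9 → 24.3512 s.
987 layers × 24.3512 s/layer = 24034.6344 s, i.e. 6.68 hours.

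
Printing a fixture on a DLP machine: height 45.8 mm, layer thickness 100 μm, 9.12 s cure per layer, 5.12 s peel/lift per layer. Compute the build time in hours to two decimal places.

1.81 hours

Layer count = ceil(45.8 / 0.1) = 458.
Each layer takes: 9.12 + 5.12 → 14.24 s.
Total = 458 × 14.24 = 6521.92 s = 1.81 hours.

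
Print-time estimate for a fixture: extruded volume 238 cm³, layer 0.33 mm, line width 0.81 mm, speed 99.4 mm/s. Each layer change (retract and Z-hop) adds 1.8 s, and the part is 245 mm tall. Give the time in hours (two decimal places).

Bead cross-section = 0.33 × 0.81, so 0.2673 mm².
Path length: 238000 mm³ / 0.2673 mm² → 890385.3 mm.
Print-move time = 890385.3 / 99.4 = 8957.6 s.
Layers = ⌈245/0.33⌉ = 743.
Z-hop total = 743 × 1.8 = 1337.4 s.
Total = 8957.6 + 1337.4 = 10295 s = 2.86 hours.

2.86 hours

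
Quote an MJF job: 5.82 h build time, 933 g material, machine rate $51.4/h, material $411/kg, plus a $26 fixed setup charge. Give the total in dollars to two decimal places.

$708.61

Time charge = 51.4 × 5.82 = $299.148.
Material cost = 411 × 933/1000 = $383.463.
Total = 299.148 + 383.463 + 26 = 708.611 ≈ $708.61.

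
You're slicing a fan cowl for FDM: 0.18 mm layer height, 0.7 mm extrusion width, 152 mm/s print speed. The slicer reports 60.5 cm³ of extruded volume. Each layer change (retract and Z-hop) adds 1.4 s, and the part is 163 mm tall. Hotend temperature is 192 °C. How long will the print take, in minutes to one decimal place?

73.8 minutes

Extrusion cross-section = 0.18 × 0.7, so 0.126 mm².
Total extruded path = 60500/0.126 = 480158.7 mm.
Time extruding: 480158.7 / 152 → 3158.9 s.
Layers = ⌈163/0.18⌉ = 906.
Non-print overhead: 906 × 1.4 → 1268.4 s.
Altogether 3158.9 + 1268.4 = 4427.3 s, i.e. 73.8 minutes.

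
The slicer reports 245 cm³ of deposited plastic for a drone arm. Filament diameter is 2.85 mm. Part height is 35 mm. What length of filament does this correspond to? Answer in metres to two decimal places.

Cross-section of 2.85 mm filament: π·(2.85/2)² = 6.3794 mm².
L = 245000 mm³ / 6.3794 mm² = 38404.87 mm, i.e. 38.40 m.

38.40 m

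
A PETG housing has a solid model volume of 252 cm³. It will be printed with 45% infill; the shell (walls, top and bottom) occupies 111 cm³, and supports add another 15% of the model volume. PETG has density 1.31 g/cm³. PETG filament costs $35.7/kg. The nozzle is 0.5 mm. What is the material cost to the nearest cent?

$9.93

Volume inside the shell = 252 − 111, so 141 cm³.
Infill volume = 0.45 × 141 = 63.45 cm³.
Support = 0.15 × 252, so 37.8 cm³.
Total printed volume: 111 + 63.45 + 37.8 → 212.25 cm³.
Mass = 212.25 × 1.31 = 278.0475 g.
Cost = 278.0475 g / 1000 × $35.7/kg = $9.93.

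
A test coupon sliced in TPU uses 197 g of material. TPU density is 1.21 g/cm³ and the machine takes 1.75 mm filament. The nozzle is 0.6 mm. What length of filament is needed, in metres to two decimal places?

Extruded volume: 197/1.21 = 162.8099 cm³ (162809.9 mm³).
Filament cross-section = π × (1.75/2)² = 2.4053 mm².
Length = 162809.9 / 2.4053 = 67687.98 mm = 67.69 m.

67.69 m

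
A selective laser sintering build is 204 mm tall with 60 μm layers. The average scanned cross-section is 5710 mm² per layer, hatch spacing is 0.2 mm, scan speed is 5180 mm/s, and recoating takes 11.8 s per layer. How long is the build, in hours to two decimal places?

16.35 hours

Number of layers: 204 / 0.06 → 3400 (rounded up).
Scan path per layer: 5710 / 0.2 → 28550 mm.
Laser time per layer: 28550 / 5180 → 5.5116 s.
Layer cycle: 5.5116 + 11.8 → 17.3116 s.
Total: 3400 × 17.3116 s = 58859.44 s → 16.35 hours.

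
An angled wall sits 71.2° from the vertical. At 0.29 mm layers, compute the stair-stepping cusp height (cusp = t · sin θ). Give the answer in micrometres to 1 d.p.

274.5 μm

sin(71.2°) = 0.9466, so cusp = 0.29 × 0.9466 = 0.274514 mm → 274.5 μm.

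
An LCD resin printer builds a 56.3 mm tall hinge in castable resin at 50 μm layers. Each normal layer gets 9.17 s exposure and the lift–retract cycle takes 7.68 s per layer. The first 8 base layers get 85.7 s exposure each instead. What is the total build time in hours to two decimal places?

Layers = ⌈56.3/0.05⌉ = 1126.
Bottom layers = 8 × (85.7 + 7.68), so 747.04 s.
Regular layers = 1118 × (9.17 + 7.68), so 18838.3 s.
Sum: 747.04 + 18838.3 = 19585.34 s → 5.44 hours.

5.44 hours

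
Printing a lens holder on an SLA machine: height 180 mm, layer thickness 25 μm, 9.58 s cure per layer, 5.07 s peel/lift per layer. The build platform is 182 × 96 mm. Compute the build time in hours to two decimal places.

29.30 hours

Number of layers: 180 / 0.025 → 7200 (rounded up).
Per-layer time = 9.58 + 5.07 = 14.65 s.
Total = 7200 × 14.65 = 105480 s = 29.30 hours.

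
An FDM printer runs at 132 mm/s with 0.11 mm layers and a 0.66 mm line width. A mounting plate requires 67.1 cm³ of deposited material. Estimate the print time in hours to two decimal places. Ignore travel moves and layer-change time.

1.94 hours

Extrusion cross-section = 0.11 × 0.66, so 0.0726 mm².
Path length: 67100 mm³ / 0.0726 mm² → 924242.4 mm.
Print-move time = 924242.4 / 132, so 7001.8 s.
Converting: 7001.8 s = 1.94 hours.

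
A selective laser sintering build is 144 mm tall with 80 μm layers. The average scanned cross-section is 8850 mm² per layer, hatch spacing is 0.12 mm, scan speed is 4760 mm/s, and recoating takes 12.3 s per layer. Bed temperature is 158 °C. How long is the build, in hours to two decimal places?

Number of layers: 144 / 0.08 → 1800 (rounded up).
Hatch length per layer = 8850 / 0.12, so 73750 mm.
Scan time per layer: 73750 / 4760 → 15.4937 s.
Time per layer = 15.4937 + 12.3 = 27.7937 s.
Build time = 1800 × 27.7937 = 50028.66 s = 13.90 hours.

13.90 hours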